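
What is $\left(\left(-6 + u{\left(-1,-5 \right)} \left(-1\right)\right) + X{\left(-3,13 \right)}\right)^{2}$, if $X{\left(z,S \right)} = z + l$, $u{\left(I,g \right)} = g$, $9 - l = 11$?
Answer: $36$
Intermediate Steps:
$l = -2$ ($l = 9 - 11 = -2$)
$X{\left(z,S \right)} = -2 + z$ ($X{\left(z,S \right)} = z - 2 = -2 + z$)
$\left(\left(-6 + u{\left(-1,-5 \right)} \left(-1\right)\right) + X{\left(-3,13 \right)}\right)^{2} = \left(\left(-6 - -5\right) - 5\right)^{2} = \left(\left(-6 + 5\right) - 5\right)^{2} = \left(-1 - 5\right)^{2} = \left(-6\right)^{2} = 36$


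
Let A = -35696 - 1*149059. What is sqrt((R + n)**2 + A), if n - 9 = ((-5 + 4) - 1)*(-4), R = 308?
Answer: I*sqrt(79130) ≈ 281.3*I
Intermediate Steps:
A = -184755 (A = -35696 - 149059 = -184755)
n = 17 (n = 9 + ((-5 + 4) - 1)*(-4) = 9 + (-1 - 1)*(-4) = 9 - 2*(-4) = 9 + 8 = 17)
sqrt((R + n)**2 + A) = sqrt((308 + 17)**2 - 184755) = sqrt(325**2 - 184755) = sqrt(105625 - 184755) = sqrt(-79130) = I*sqrt(79130)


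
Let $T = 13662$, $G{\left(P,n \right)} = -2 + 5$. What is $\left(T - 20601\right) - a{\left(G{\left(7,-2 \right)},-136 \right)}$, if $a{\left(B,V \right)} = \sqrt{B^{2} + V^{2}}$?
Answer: $-6939 - \sqrt{18505} \approx -7075.0$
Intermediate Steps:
$G{\left(P,n \right)} = 3$
$\left(T - 20601\right) - a{\left(G{\left(7,-2 \right)},-136 \right)} = \left(13662 - 20601\right) - \sqrt{3^{2} + \left(-136\right)^{2}} = \left(13662 - 20601\right) - \sqrt{9 + 18496} = -6939 - \sqrt{18505}$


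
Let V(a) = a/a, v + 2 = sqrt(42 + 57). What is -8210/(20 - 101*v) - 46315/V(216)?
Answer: -2965937407/64041 + 165842*sqrt(11)/64041 ≈ -46305.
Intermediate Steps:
v = -2 + 3*sqrt(11) (v = -2 + sqrt(42 + 57) = -2 + sqrt(99) = -2 + 3*sqrt(11) ≈ 7.9499)
V(a) = 1
-8210/(20 - 101*v) - 46315/V(216) = -8210/(20 - 101*(-2 + 3*sqrt(11))) - 46315/1 = -8210/(20 + (202 - 303*sqrt(11))) - 46315*1 = -8210/(222 - 303*sqrt(11)) - 46315 = -46315 - 8210/(222 - 303*sqrt(11))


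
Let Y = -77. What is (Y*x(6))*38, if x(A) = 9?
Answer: -26334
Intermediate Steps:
(Y*x(6))*38 = -77*9*38 = -693*38 = -26334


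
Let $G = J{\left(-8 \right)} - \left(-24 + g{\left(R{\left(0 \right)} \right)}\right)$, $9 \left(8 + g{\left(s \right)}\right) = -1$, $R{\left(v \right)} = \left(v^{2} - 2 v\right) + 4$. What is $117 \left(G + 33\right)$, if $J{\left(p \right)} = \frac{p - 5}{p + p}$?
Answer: $\frac{123409}{16} \approx 7713.1$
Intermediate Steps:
$R{\left(v \right)} = 4 + v^{2} - 2 v$
$J{\left(p \right)} = \frac{-5 + p}{2 p}$
$g{\left(s \right)} = - \frac{73}{9}$ ($g{\left(s \right)} = -8 + \frac{1}{9} \left(-1\right) = -8 - \frac{1}{9} = - \frac{73}{9}$)
$G = \frac{4741}{144}$ ($G = \frac{-5 - 8}{2 \left(-8\right)} - \left(-24 - \frac{73}{9}\right) = \frac{1}{2} \left(- \frac{1}{8}\right) \left(-13\right) - - \frac{289}{9} = \frac{13}{16} + \frac{289}{9} = \frac{4741}{144} \approx 32.924$)
$117 \left(G + 33\right) = 117 \left(\frac{4741}{144} + 33\right) = 117 \cdot \frac{9493}{144} = \frac{123409}{16}$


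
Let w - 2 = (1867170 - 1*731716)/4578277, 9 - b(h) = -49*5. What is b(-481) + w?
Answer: 1173174366/4578277 ≈ 256.25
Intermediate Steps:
b(h) = 254 (b(h) = 9 - (-49)*5 = 9 - 1*(-245) = 9 + 245 = 254)
w = 10292008/4578277 (w = 2 + (1867170 - 1*731716)/4578277 = 2 + (1867170 - 731716)*(1/4578277) = 2 + 1135454*(1/4578277) = 2 + 1135454/4578277 = 10292008/4578277 ≈ 2.2480)
b(-481) + w = 254 + 10292008/4578277 = 1173174366/4578277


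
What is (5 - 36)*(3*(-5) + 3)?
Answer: 372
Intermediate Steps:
(5 - 36)*(3*(-5) + 3) = -31*(-15 + 3) = -31*(-12) = 372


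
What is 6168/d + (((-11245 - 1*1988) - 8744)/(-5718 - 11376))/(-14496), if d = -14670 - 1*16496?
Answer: -764541088007/3861383625792 ≈ -0.19800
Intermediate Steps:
d = -31166 (d = -14670 - 16496 = -31166)
6168/d + (((-11245 - 1*1988) - 8744)/(-5718 - 11376))/(-14496) = 6168/(-31166) + (((-11245 - 1*1988) - 8744)/(-5718 - 11376))/(-14496) = 6168*(-1/31166) + (((-11245 - 1988) - 8744)/(-17094))*(-1/14496) = -3084/15583 + ((-13233 - 8744)*(-1/17094))*(-1/14496) = -3084/15583 - 21977*(-1/17094)*(-1/14496) = -3084/15583 + (21977/17094)*(-1/14496) = -3084/15583 - 21977/247794624 = -764541088007/3861383625792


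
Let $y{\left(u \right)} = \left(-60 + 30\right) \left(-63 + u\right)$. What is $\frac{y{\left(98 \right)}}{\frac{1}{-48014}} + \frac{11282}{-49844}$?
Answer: $\frac{1256435147759}{24922} \approx 5.0415 \cdot 10^{7}$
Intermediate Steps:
$y{\left(u \right)} = 1890 - 30 u$ ($y{\left(u \right)} = - 30 \left(-63 + u\right) = 1890 - 30 u$)
$\frac{y{\left(98 \right)}}{\frac{1}{-48014}} + \frac{11282}{-49844} = \frac{1890 - 2940}{\frac{1}{-48014}} + \frac{11282}{-49844} = \frac{1890 - 2940}{- \frac{1}{48014}} + 11282 \left(- \frac{1}{49844}\right) = \left(-1050\right) \left(-48014\right) - \frac{5641}{24922} = 50414700 - \frac{5641}{24922} = \frac{1256435147759}{24922}$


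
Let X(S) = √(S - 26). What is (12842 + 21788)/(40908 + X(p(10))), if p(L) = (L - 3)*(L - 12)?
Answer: 177080505/209183063 - 17315*I*√10/418366126 ≈ 0.84653 - 0.00013088*I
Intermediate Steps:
p(L) = (-12 + L)*(-3 + L) (p(L) = (-3 + L)*(-12 + L) = (-12 + L)*(-3 + L))
X(S) = √(-26 + S)
(12842 + 21788)/(40908 + X(p(10))) = (12842 + 21788)/(40908 + √(-26 + (36 + 10² - 15*10))) = 34630/(40908 + √(-26 + (36 + 100 - 150))) = 34630/(40908 + √(-26 - 14)) = 34630/(40908 + √(-40)) = 34630/(40908 + 2*I*√10)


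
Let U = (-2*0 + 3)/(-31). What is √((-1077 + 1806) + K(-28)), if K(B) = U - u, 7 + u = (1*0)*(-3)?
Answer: √707203/31 ≈ 27.128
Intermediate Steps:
u = -7 (u = -7 + (1*0)*(-3) = -7 + 0*(-3) = -7 + 0 = -7)
U = -3/31 (U = (0 + 3)*(-1/31) = 3*(-1/31) = -3/31 ≈ -0.096774)
K(B) = 214/31 (K(B) = -3/31 - 1*(-7) = -3/31 + 7 = 214/31)
√((-1077 + 1806) + K(-28)) = √((-1077 + 1806) + 214/31) = √(729 + 214/31) = √(22813/31) = √707203/31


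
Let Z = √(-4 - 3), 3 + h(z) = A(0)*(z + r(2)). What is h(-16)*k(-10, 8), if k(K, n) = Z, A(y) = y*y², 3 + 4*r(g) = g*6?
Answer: -3*I*√7 ≈ -7.9373*I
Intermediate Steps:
r(g) = -¾ + 3*g/2 (r(g) = -¾ + (g*6)/4 = -¾ + (6*g)/4 = -¾ + 3*g/2)
A(y) = y³
h(z) = -3 (h(z) = -3 + 0³*(z + (-¾ + (3/2)*2)) = -3 + 0*(z + (-¾ + 3)) = -3 + 0*(z + 9/4) = -3 + 0*(9/4 + z) = -3 + 0 = -3)
Z = I*√7 (Z = √(-7) = I*√7 ≈ 2.6458*I)
k(K, n) = I*√7
h(-16)*k(-10, 8) = -3*I*√7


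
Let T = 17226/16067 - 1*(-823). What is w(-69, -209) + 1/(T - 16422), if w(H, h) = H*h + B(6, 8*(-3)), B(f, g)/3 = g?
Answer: 3596030237476/250611907 ≈ 14349.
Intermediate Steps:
B(f, g) = 3*g
w(H, h) = -72 + H*h (w(H, h) = H*h + 3*(8*(-3)) = H*h + 3*(-24) = H*h - 72 = -72 + H*h)
T = 13240367/16067 (T = 17226*(1/16067) + 823 = 17226/16067 + 823 = 13240367/16067 ≈ 824.07)
w(-69, -209) + 1/(T - 16422) = (-72 - 69*(-209)) + 1/(13240367/16067 - 16422) = (-72 + 14421) + 1/(-250611907/16067) = 14349 - 16067/250611907 = 3596030237476/250611907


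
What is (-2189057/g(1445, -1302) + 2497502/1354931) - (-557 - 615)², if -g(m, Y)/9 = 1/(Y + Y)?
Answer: -2580089720113762/4064793 ≈ -6.3474e+8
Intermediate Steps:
g(m, Y) = -9/(2*Y) (g(m, Y) = -9/(Y + Y) = -9*1/(2*Y) = -9/(2*Y))
(-2189057/g(1445, -1302) + 2497502/1354931) - (-557 - 615)² = (-2189057/((-9/2/(-1302))) + 2497502/1354931) - (-557 - 615)² = (-2189057/((-9/2*(-1/1302))) + 2497502*(1/1354931)) - 1*(-1172)² = (-2189057/3/868 + 2497502/1354931) - 1*1373584 = (-2189057*868/3 + 2497502/1354931) - 1373584 = (-1900101476/3 + 2497502/1354931) - 1373584 = -2574506385485650/4064793 - 1373584 = -2580089720113762/4064793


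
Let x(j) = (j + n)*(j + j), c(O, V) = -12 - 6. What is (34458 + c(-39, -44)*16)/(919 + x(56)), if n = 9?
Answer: 11390/2733 ≈ 4.1676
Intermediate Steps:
c(O, V) = -18
x(j) = 2*j*(9 + j) (x(j) = (j + 9)*(j + j) = (9 + j)*(2*j) = 2*j*(9 + j))
(34458 + c(-39, -44)*16)/(919 + x(56)) = (34458 - 18*16)/(919 + 2*56*(9 + 56)) = (34458 - 288)/(919 + 2*56*65) = 34170/(919 + 7280) = 34170/8199 = 34170*(1/8199) = 11390/2733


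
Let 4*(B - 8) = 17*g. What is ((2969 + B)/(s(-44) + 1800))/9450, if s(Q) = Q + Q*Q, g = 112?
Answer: 1151/11629800 ≈ 9.8970e-5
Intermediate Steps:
B = 484 (B = 8 + (17*112)/4 = 8 + (¼)*1904 = 8 + 476 = 484)
s(Q) = Q + Q²
((2969 + B)/(s(-44) + 1800))/9450 = ((2969 + 484)/(-44*(1 - 44) + 1800))/9450 = (3453/(-44*(-43) + 1800))*(1/9450) = (3453/(1892 + 1800))*(1/9450) = (3453/3692)*(1/9450) = 1151/11629800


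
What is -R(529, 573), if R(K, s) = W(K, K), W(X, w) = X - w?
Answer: 0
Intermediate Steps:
R(K, s) = 0 (R(K, s) = K - K = 0)
-R(529, 573) = -1*0 = 0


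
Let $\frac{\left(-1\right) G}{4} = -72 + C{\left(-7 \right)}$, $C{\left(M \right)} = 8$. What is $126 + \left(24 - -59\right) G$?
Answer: $21374$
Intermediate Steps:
$G = 256$ ($G = - 4 \left(-72 + 8\right) = \left(-4\right) \left(-64\right) = 256$)
$126 + \left(24 - -59\right) G = 126 + \left(24 - -59\right) 256 = 126 + \left(24 + 59\right) 256 = 126 + 83 \cdot 256 = 126 + 21248 = 21374$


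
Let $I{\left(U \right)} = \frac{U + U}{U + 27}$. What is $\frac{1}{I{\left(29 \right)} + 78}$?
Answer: $\frac{28}{2213} \approx 0.012653$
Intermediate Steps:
$I{\left(U \right)} = \frac{2 U}{27 + U}$
$\frac{1}{I{\left(29 \right)} + 78} = \frac{1}{2 \cdot 29 \frac{1}{27 + 29} + 78} = \frac{1}{2 \cdot 29 \cdot \frac{1}{56} + 78} = \frac{1}{\frac{29}{28} + 78} = \frac{1}{\frac{2213}{28}} = \frac{28}{2213}$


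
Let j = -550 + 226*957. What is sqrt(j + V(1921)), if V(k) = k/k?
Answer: sqrt(215733) ≈ 464.47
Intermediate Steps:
V(k) = 1
j = 215732 (j = -550 + 216282 = 215732)
sqrt(j + V(1921)) = sqrt(215732 + 1) = sqrt(215733)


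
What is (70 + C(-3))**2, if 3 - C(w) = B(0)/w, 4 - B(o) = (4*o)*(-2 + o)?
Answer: 49729/9 ≈ 5525.4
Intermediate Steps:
B(o) = 4 - 4*o*(-2 + o)
C(w) = 3 - 4/w (C(w) = 3 - (4 - 4*0**2 + 8*0)/w = 3 - (4 - 4*0 + 0)/w = 3 - (4 + 0 + 0)/w = 3 - 4/w)
(70 + C(-3))**2 = (70 + (3 - 4/(-3)))**2 = (70 + (3 - 4*(-1/3)))**2 = (70 + (3 + 4/3))**2 = (70 + 13/3)**2 = (223/3)**2 = 49729/9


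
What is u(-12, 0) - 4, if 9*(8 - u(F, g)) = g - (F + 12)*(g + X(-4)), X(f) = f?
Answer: 4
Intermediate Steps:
u(F, g) = 8 - g/9 + (-4 + g)*(12 + F)/9 (u(F, g) = 8 - (g - (F + 12)*(g - 4))/9 = 8 - (g - (12 + F)*(-4 + g))/9 = 8 - (g - (-4 + g)*(12 + F))/9 = 8 + (-g/9 + (-4 + g)*(12 + F)/9) = 8 - g/9 + (-4 + g)*(12 + F)/9)
u(-12, 0) - 4 = (8/3 - 4/9*(-12) + (11/9)*0 + (1/9)*(-12)*0) - 4 = (8/3 + 16/3 + 0 + 0) - 4 = 8 - 4 = 4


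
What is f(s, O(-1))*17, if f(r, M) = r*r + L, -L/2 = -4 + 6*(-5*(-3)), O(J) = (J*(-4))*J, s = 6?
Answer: -2312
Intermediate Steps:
O(J) = -4*J² (O(J) = (-4*J)*J = -4*J²)
L = -172 (L = -2*(-4 + 6*(-5*(-3))) = -2*(-4 + 6*15) = -2*(-4 + 90) = -2*86 = -172)
f(r, M) = -172 + r² (f(r, M) = r*r - 172 = r² - 172 = -172 + r²)
f(s, O(-1))*17 = (-172 + 6²)*17 = (-172 + 36)*17 = -136*17 = -2312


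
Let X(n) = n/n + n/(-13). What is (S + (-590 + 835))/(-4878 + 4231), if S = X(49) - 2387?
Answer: 27882/8411 ≈ 3.3149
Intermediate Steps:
X(n) = 1 - n/13 (X(n) = 1 + n*(-1/13) = 1 - n/13)
S = -31067/13 (S = (1 - 1/13*49) - 2387 = (1 - 49/13) - 2387 = -36/13 - 2387 = -31067/13 ≈ -2389.8)
(S + (-590 + 835))/(-4878 + 4231) = (-31067/13 + (-590 + 835))/(-4878 + 4231) = (-31067/13 + 245)/(-647) = -27882/13*(-1/647) = 27882/8411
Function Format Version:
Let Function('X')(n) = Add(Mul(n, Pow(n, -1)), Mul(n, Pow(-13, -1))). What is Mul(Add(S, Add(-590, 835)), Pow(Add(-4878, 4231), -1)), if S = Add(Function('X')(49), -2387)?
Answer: Rational(27882, 8411) ≈ 3.3149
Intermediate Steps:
Function('X')(n) = Add(1, Mul(Rational(-1, 13), n)) (Function('X')(n) = Add(1, Mul(n, Rational(-1, 13))) = Add(1, Mul(Rational(-1, 13), n)))
S = Rational(-31067, 13) (S = Add(Add(1, Mul(Rational(-1, 13), 49)), -2387) = Add(Add(1, Rational(-49, 13)), -2387) = Add(Rational(-36, 13), -2387) = Rational(-31067, 13) ≈ -2389.8)
Mul(Add(S, Add(-590, 835)), Pow(Add(-4878, 4231), -1)) = Mul(Add(Rational(-31067, 13), Add(-590, 835)), Pow(Add(-4878, 4231), -1)) = Mul(Add(Rational(-31067, 13), 245), Pow(-647, -1)) = Mul(Rational(-27882, 13), Rational(-1, 647)) = Rational(27882, 8411)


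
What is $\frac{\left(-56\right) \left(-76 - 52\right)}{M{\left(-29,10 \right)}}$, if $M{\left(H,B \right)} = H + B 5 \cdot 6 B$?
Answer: $\frac{7168}{2971} \approx 2.4127$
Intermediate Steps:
$M{\left(H,B \right)} = H + 30 B^{2}$ ($M{\left(H,B \right)} = H + B 30 B = H + 30 B^{2}$)
$\frac{\left(-56\right) \left(-76 - 52\right)}{M{\left(-29,10 \right)}} = \frac{\left(-56\right) \left(-76 - 52\right)}{-29 + 30 \cdot 10^{2}} = \frac{\left(-56\right) \left(-128\right)}{-29 + 30 \cdot 100} = \frac{7168}{-29 + 3000} = \frac{7168}{2971}$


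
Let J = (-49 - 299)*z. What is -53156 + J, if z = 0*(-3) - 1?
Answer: -52808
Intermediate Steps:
z = -1 (z = 0 - 1 = -1)
J = 348 (J = (-49 - 299)*(-1) = -348*(-1) = 348)
-53156 + J = -53156 + 348 = -52808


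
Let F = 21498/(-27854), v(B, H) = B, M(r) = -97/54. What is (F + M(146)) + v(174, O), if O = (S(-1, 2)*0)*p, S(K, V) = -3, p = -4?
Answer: 128926727/752058 ≈ 171.43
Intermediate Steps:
M(r) = -97/54 (M(r) = -97*1/54 = -97/54)
O = 0 (O = -3*0*(-4) = 0*(-4) = 0)
F = -10749/13927 (F = 21498*(-1/27854) = -10749/13927 ≈ -0.77181)
(F + M(146)) + v(174, O) = (-10749/13927 - 97/54) + 174 = -1931365/752058 + 174 = 128926727/752058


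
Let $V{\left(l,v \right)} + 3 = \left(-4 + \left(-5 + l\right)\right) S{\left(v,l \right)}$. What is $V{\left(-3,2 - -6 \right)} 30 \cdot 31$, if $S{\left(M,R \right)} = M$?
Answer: $-92070$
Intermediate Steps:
$V{\left(l,v \right)} = -3 + v \left(-9 + l\right)$ ($V{\left(l,v \right)} = -3 + \left(-4 + \left(-5 + l\right)\right) v = -3 + \left(-9 + l\right) v = -3 + v \left(-9 + l\right)$)
$V{\left(-3,2 - -6 \right)} 30 \cdot 31 = \left(-3 - 9 \left(2 - -6\right) - 3 \left(2 - -6\right)\right) 30 \cdot 31 = \left(-3 - 9 \left(2 + 6\right) - 3 \left(2 + 6\right)\right) 30 \cdot 31 = \left(-3 - 72 - 24\right) 30 \cdot 31 = \left(-99\right) 30 \cdot 31 = \left(-2970\right) 31 = -92070$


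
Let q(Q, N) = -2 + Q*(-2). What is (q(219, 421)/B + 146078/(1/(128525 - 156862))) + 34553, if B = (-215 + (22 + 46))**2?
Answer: -89447813432837/21609 ≈ -4.1394e+9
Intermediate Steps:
q(Q, N) = -2 - 2*Q
B = 21609 (B = (-215 + 68)**2 = (-147)**2 = 21609)
(q(219, 421)/B + 146078/(1/(128525 - 156862))) + 34553 = ((-2 - 2*219)/21609 + 146078/(1/(128525 - 156862))) + 34553 = ((-2 - 438)*(1/21609) + 146078/(1/(-28337))) + 34553 = (-440*1/21609 + 146078/(-1/28337)) + 34553 = (-440/21609 + 146078*(-28337)) + 34553 = (-440/21609 - 4139412286) + 34553 = -89448560088614/21609 + 34553 = -89447813432837/21609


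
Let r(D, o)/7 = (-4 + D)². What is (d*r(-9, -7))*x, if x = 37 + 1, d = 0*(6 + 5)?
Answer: 0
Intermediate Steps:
d = 0 (d = 0*11 = 0)
r(D, o) = 7*(-4 + D)²
x = 38
(d*r(-9, -7))*x = (0*(7*(-4 - 9)²))*38 = (0*(7*(-13)²))*38 = (0*(7*169))*38 = (0*1183)*38 = 0*38 = 0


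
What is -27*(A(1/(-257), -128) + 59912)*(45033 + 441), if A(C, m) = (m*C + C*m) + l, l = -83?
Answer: -18879001437582/257 ≈ -7.3459e+10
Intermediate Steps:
A(C, m) = -83 + 2*C*m (A(C, m) = (m*C + C*m) - 83 = (C*m + C*m) - 83 = 2*C*m - 83 = -83 + 2*C*m)
-27*(A(1/(-257), -128) + 59912)*(45033 + 441) = -27*((-83 + 2*(-128)/(-257)) + 59912)*(45033 + 441) = -27*((-83 + 2*(-1/257)*(-128)) + 59912)*45474 = -27*((-83 + 256/257) + 59912)*45474 = -27*(-21075/257 + 59912)*45474 = -415160343*45474/257 = -27*699222275466/257 = -18879001437582/257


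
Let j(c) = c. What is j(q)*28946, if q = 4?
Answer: 115784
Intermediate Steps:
j(q)*28946 = 4*28946 = 115784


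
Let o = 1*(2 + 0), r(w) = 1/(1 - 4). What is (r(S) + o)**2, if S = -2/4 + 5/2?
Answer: 25/9 ≈ 2.7778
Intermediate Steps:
S = 2 (S = -2*1/4 + 5*(1/2) = -1/2 + 5/2 = 2)
r(w) = -1/3 (r(w) = 1/(-3) = -1/3)
o = 2 (o = 1*2 = 2)
(r(S) + o)**2 = (-1/3 + 2)**2 = (5/3)**2 = 25/9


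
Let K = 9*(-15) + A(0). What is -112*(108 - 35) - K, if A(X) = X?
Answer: -8041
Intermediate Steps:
K = -135 (K = 9*(-15) + 0 = -135 + 0 = -135)
-112*(108 - 35) - K = -112*(108 - 35) - 1*(-135) = -112*73 + 135 = -8176 + 135 = -8041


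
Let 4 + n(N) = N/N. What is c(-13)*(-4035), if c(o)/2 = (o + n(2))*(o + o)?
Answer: -3357120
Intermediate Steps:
n(N) = -3 (n(N) = -4 + N/N = -4 + 1 = -3)
c(o) = 4*o*(-3 + o) (c(o) = 2*((o - 3)*(o + o)) = 2*((-3 + o)*(2*o)) = 2*(2*o*(-3 + o)) = 4*o*(-3 + o))
c(-13)*(-4035) = (4*(-13)*(-3 - 13))*(-4035) = (4*(-13)*(-16))*(-4035) = 832*(-4035) = -3357120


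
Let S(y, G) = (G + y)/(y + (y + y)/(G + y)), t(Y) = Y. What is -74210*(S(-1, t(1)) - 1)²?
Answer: -74210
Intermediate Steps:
S(y, G) = (G + y)/(y + 2*y/(G + y)) (S(y, G) = (G + y)/(y + (2*y)/(G + y)) = (G + y)/(y + 2*y/(G + y)))
-74210*(S(-1, t(1)) - 1)² = -74210*((1 - 1)²/((-1)*(2 + 1 - 1)) - 1)² = -74210*(-1*0²/2 - 1)² = -74210*(-1*0*½ - 1)² = -74210*(0 - 1)² = -74210*(-1)² = -74210*1 = -74210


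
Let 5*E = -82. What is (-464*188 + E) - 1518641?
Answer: -8029447/5 ≈ -1.6059e+6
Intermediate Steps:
E = -82/5 (E = (1/5)*(-82) = -82/5 ≈ -16.400)
(-464*188 + E) - 1518641 = (-464*188 - 82/5) - 1518641 = (-87232 - 82/5) - 1518641 = -436242/5 - 1518641 = -8029447/5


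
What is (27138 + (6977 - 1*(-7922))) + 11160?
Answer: 53197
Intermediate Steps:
(27138 + (6977 - 1*(-7922))) + 11160 = (27138 + (6977 + 7922)) + 11160 = (27138 + 14899) + 11160 = 42037 + 11160 = 53197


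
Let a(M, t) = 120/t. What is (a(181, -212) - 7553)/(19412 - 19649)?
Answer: 400339/12561 ≈ 31.872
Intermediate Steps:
(a(181, -212) - 7553)/(19412 - 19649) = (120/(-212) - 7553)/(19412 - 19649) = (120*(-1/212) - 7553)/(-237) = (-30/53 - 7553)*(-1/237) = -400339/53*(-1/237) = 400339/12561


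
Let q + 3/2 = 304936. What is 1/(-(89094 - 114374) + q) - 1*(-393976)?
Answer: 260193175706/660429 ≈ 3.9398e+5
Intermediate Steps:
q = 609869/2 (q = -3/2 + 304936 = 609869/2 ≈ 3.0493e+5)
1/(-(89094 - 114374) + q) - 1*(-393976) = 1/(-(89094 - 114374) + 609869/2) - 1*(-393976) = 1/(-1*(-25280) + 609869/2) + 393976 = 1/(25280 + 609869/2) + 393976 = 1/(660429/2) + 393976 = 2/660429 + 393976 = 260193175706/660429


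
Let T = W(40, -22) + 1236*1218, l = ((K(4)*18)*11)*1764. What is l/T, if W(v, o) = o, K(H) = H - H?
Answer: 0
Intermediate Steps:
K(H) = 0
l = 0 (l = ((0*18)*11)*1764 = (0*11)*1764 = 0*1764 = 0)
T = 1505426 (T = -22 + 1236*1218 = -22 + 1505448 = 1505426)
l/T = 0/1505426 = 0*(1/1505426) = 0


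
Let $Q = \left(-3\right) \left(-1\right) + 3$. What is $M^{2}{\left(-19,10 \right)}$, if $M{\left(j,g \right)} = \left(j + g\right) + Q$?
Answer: $9$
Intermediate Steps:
$Q = 6$ ($Q = 3 + 3 = 6$)
$M{\left(j,g \right)} = 6 + g + j$ ($M{\left(j,g \right)} = \left(j + g\right) + 6 = \left(g + j\right) + 6 = 6 + g + j$)
$M^{2}{\left(-19,10 \right)} = \left(6 + 10 - 19\right)^{2} = \left(-3\right)^{2} = 9$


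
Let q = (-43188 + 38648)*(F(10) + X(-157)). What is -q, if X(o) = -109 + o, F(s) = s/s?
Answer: -1203100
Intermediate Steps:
F(s) = 1
q = 1203100 (q = (-43188 + 38648)*(1 + (-109 - 157)) = -4540*(1 - 266) = -4540*(-265) = 1203100)
-q = -1*1203100 = -1203100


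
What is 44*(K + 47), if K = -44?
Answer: 132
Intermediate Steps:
44*(K + 47) = 44*(-44 + 47) = 44*3 = 132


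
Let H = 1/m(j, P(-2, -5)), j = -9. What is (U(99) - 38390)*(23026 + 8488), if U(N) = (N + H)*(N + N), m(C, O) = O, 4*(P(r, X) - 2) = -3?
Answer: -2935466072/5 ≈ -5.8709e+8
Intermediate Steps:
P(r, X) = 5/4 (P(r, X) = 2 + (¼)*(-3) = 2 - ¾ = 5/4)
H = ⅘ (H = 1/(5/4) = ⅘ ≈ 0.80000)
U(N) = 2*N*(⅘ + N) (U(N) = (N + ⅘)*(N + N) = (⅘ + N)*(2*N) = 2*N*(⅘ + N))
(U(99) - 38390)*(23026 + 8488) = ((⅖)*99*(4 + 5*99) - 38390)*(23026 + 8488) = ((⅖)*99*(4 + 495) - 38390)*31514 = ((⅖)*99*499 - 38390)*31514 = (98802/5 - 38390)*31514 = -93148/5*31514 = -2935466072/5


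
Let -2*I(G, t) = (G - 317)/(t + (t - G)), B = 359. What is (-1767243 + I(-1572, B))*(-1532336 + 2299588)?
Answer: -1552528869205463/1145 ≈ -1.3559e+12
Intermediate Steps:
I(G, t) = -(-317 + G)/(2*(-G + 2*t)) (I(G, t) = -(G - 317)/(2*(t + (t - G))) = -(-317 + G)/(2*(-G + 2*t)))
(-1767243 + I(-1572, B))*(-1532336 + 2299588) = (-1767243 + (-317 - 1572)/(2*(-1572 - 2*359)))*(-1532336 + 2299588) = (-1767243 + (½)*(-1889)/(-1572 - 718))*767252 = (-1767243 + (½)*(-1889)/(-2290))*767252 = (-1767243 + (½)*(-1/2290)*(-1889))*767252 = (-1767243 + 1889/4580)*767252 = -8093971051/4580*767252 = -1552528869205463/1145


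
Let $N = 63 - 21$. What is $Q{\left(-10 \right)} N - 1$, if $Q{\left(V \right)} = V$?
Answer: $-421$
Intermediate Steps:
$N = 42$
$Q{\left(-10 \right)} N - 1 = \left(-10\right) 42 - 1 = -420 - 1 = -421$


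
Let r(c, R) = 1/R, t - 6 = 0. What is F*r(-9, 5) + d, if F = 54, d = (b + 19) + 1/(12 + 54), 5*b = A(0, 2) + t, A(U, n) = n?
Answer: 10367/330 ≈ 31.415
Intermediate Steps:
t = 6 (t = 6 + 0 = 6)
b = 8/5 (b = (2 + 6)/5 = (⅕)*8 = 8/5 ≈ 1.6000)
d = 6803/330 (d = (8/5 + 19) + 1/(12 + 54) = 103/5 + 1/66 = 6803/330 ≈ 20.615)
F*r(-9, 5) + d = 54/5 + 6803/330 = 10367/330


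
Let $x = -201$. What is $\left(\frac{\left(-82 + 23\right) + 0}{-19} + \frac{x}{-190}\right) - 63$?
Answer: $- \frac{11179}{190} \approx -58.837$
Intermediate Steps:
$\left(\frac{\left(-82 + 23\right) + 0}{-19} + \frac{x}{-190}\right) - 63 = \left(\frac{\left(-82 + 23\right) + 0}{-19} - \frac{201}{-190}\right) - 63 = \left(\left(-59 + 0\right) \left(- \frac{1}{19}\right) - - \frac{201}{190}\right) - 63 = \left(\left(-59\right) \left(- \frac{1}{19}\right) + \frac{201}{190}\right) - 63 = \left(\frac{59}{19} + \frac{201}{190}\right) - 63 = \frac{791}{190} - 63 = - \frac{11179}{190}$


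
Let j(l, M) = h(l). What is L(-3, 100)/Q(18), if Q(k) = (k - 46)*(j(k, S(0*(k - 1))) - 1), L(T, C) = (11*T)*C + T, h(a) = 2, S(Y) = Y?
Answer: 3303/28 ≈ 117.96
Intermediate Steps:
j(l, M) = 2
L(T, C) = T + 11*C*T (L(T, C) = 11*C*T + T = T + 11*C*T)
Q(k) = -46 + k (Q(k) = (k - 46)*(2 - 1) = (-46 + k)*1 = -46 + k)
L(-3, 100)/Q(18) = (-3*(1 + 11*100))/(-46 + 18) = -3*(1 + 1100)/(-28) = -3*1101*(-1/28) = -3303*(-1/28) = 3303/28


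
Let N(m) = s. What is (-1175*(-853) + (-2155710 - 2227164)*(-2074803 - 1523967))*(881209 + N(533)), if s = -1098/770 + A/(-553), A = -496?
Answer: 84549215922022289687444/6083 ≈ 1.3899e+19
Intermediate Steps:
s = -16091/30415 (s = -1098/770 - 496/(-553) = -1098*1/770 - 496*(-1/553) = -549/385 + 496/553 = -16091/30415 ≈ -0.52905)
N(m) = -16091/30415
(-1175*(-853) + (-2155710 - 2227164)*(-2074803 - 1523967))*(881209 + N(533)) = (-1175*(-853) + (-2155710 - 2227164)*(-2074803 - 1523967))*(881209 - 16091/30415) = (1002275 - 4382874*(-3598770))*(26801955644/30415) = (1002275 + 15772955464980)*(26801955644/30415) = 15772956467255*(26801955644/30415) = 84549215922022289687444/6083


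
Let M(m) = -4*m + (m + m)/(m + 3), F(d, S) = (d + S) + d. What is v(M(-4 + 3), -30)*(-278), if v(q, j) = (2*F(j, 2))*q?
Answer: 96744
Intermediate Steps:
F(d, S) = S + 2*d (F(d, S) = (S + d) + d = S + 2*d)
M(m) = -4*m + 2*m/(3 + m) (M(m) = -4*m + (2*m)/(3 + m) = -4*m + 2*m/(3 + m))
v(q, j) = q*(4 + 4*j) (v(q, j) = (2*(2 + 2*j))*q = (4 + 4*j)*q = q*(4 + 4*j))
v(M(-4 + 3), -30)*(-278) = (4*(-2*(-4 + 3)*(5 + 2*(-4 + 3))/(3 + (-4 + 3)))*(1 - 30))*(-278) = (4*(-2*(-1)*(5 + 2*(-1))/(3 - 1))*(-29))*(-278) = (4*(-2*(-1)*(5 - 2)/2)*(-29))*(-278) = (4*(-2*(-1)*1/2*3)*(-29))*(-278) = (4*3*(-29))*(-278) = -348*(-278) = 96744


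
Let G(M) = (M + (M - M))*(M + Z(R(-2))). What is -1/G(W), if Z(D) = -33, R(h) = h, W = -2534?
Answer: -1/6504778 ≈ -1.5373e-7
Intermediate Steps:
G(M) = M*(-33 + M) (G(M) = (M + (M - M))*(M - 33) = (M + 0)*(-33 + M) = M*(-33 + M))
-1/G(W) = -1/((-2534*(-33 - 2534))) = -1/((-2534*(-2567))) = -1/6504778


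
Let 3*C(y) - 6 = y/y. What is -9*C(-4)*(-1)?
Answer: 21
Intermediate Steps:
C(y) = 7/3 (C(y) = 2 + (y/y)/3 = 2 + (⅓)*1 = 2 + ⅓ = 7/3)
-9*C(-4)*(-1) = -9*7/3*(-1) = -21*(-1) = 21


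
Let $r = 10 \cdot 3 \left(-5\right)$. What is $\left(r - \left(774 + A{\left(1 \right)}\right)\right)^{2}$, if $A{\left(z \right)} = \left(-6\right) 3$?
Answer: $820836$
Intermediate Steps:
$A{\left(z \right)} = -18$
$r = -150$ ($r = 30 \left(-5\right) = -150$)
$\left(r - \left(774 + A{\left(1 \right)}\right)\right)^{2} = \left(-150 - 756\right)^{2} = \left(-906\right)^{2} = 820836$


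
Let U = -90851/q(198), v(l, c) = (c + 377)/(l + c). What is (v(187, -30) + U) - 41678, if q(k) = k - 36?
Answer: -1074245645/25434 ≈ -42237.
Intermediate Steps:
v(l, c) = (377 + c)/(c + l)
q(k) = -36 + k
U = -90851/162 (U = -90851/(-36 + 198) = -90851/162 ≈ -560.81)
(v(187, -30) + U) - 41678 = ((377 - 30)/(-30 + 187) - 90851/162) - 41678 = (347/157 - 90851/162) - 41678 = -14207393/25434 - 41678 = -1074245645/25434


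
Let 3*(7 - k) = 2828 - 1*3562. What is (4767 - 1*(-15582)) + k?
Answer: 61802/3 ≈ 20601.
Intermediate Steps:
k = 755/3 (k = 7 - (2828 - 1*3562)/3 = 7 - (2828 - 3562)/3 = 7 - ⅓*(-734) = 7 + 734/3 = 755/3 ≈ 251.67)
(4767 - 1*(-15582)) + k = (4767 - 1*(-15582)) + 755/3 = (4767 + 15582) + 755/3 = 20349 + 755/3 = 61802/3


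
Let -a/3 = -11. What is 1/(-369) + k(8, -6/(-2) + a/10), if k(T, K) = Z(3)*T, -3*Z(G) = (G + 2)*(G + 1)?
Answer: -19681/369 ≈ -53.336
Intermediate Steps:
Z(G) = -(1 + G)*(2 + G)/3 (Z(G) = -(G + 2)*(G + 1)/3 = -(2 + G)*(1 + G)/3 = -(1 + G)*(2 + G)/3)
a = 33 (a = -3*(-11) = 33)
k(T, K) = -20*T/3 (k(T, K) = (-⅔ - 1*3 - ⅓*3²)*T = (-⅔ - 3 - ⅓*9)*T = (-⅔ - 3 - 3)*T = -20*T/3)
1/(-369) + k(8, -6/(-2) + a/10) = 1/(-369) - 20/3*8 = -1/369 - 160/3 = -19681/369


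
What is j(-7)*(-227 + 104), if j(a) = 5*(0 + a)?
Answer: 4305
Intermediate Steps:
j(a) = 5*a
j(-7)*(-227 + 104) = (5*(-7))*(-227 + 104) = -35*(-123) = 4305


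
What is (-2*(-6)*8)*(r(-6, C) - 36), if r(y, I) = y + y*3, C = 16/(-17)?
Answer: -5760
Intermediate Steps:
C = -16/17 (C = 16*(-1/17) = -16/17 ≈ -0.94118)
r(y, I) = 4*y (r(y, I) = y + 3*y = 4*y)
(-2*(-6)*8)*(r(-6, C) - 36) = (-2*(-6)*8)*(4*(-6) - 36) = (12*8)*(-24 - 36) = 96*(-60) = -5760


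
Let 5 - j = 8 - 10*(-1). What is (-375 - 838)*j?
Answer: 15769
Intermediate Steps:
j = -13 (j = 5 - (8 - 10*(-1)) = 5 - (8 + 10) = 5 - 1*18 = 5 - 18 = -13)
(-375 - 838)*j = (-375 - 838)*(-13) = -1213*(-13) = 15769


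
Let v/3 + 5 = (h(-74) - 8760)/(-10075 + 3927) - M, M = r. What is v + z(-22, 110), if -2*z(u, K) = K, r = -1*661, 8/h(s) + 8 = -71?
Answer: 232801235/121423 ≈ 1917.3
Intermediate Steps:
h(s) = -8/79 (h(s) = 8/(-8 - 71) = 8/(-79) = 8*(-1/79) = -8/79)
r = -661
M = -661
z(u, K) = -K/2
v = 239479500/121423 (v = -15 + 3*((-8/79 - 8760)/(-10075 + 3927) - 1*(-661)) = -15 + 3*(-692048/79/(-6148) + 661) = -15 + 3*(-692048/79*(-1/6148) + 661) = -15 + 3*(173012/121423 + 661) = -15 + 3*(80433615/121423) = -15 + 241300845/121423 = 239479500/121423 ≈ 1972.3)
v + z(-22, 110) = 239479500/121423 - ½*110 = 239479500/121423 - 55 = 232801235/121423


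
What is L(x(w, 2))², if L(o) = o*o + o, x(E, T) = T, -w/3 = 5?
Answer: 36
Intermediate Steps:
w = -15 (w = -3*5 = -15)
L(o) = o + o² (L(o) = o² + o = o + o²)
L(x(w, 2))² = (2*(1 + 2))² = (2*3)² = 6² = 36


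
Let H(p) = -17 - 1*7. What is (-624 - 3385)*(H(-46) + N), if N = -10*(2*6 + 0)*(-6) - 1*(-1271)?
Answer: -7885703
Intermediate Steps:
H(p) = -24 (H(p) = -17 - 7 = -24)
N = 1991 (N = -10*(12 + 0)*(-6) + 1271 = -10*12*(-6) + 1271 = -120*(-6) + 1271 = 720 + 1271 = 1991)
(-624 - 3385)*(H(-46) + N) = (-624 - 3385)*(-24 + 1991) = -4009*1967 = -7885703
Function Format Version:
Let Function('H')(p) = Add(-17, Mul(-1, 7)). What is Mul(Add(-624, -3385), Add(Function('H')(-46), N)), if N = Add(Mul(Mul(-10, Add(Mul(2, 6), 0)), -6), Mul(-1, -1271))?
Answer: -7885703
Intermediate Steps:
Function('H')(p) = -24 (Function('H')(p) = Add(-17, -7) = -24)
N = 1991 (N = Add(Mul(Mul(-10, Add(12, 0)), -6), 1271) = Add(Mul(Mul(-10, 12), -6), 1271) = Add(Mul(-120, -6), 1271) = Add(720, 1271) = 1991)
Mul(Add(-624, -3385), Add(Function('H')(-46), N)) = Mul(Add(-624, -3385), Add(-24, 1991)) = Mul(-4009, 1967) = -7885703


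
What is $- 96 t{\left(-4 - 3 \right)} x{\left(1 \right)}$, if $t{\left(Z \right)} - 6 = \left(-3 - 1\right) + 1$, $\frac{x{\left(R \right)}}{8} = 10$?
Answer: $-23040$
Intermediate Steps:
$x{\left(R \right)} = 80$ ($x{\left(R \right)} = 8 \cdot 10 = 80$)
$t{\left(Z \right)} = 3$ ($t{\left(Z \right)} = 6 + \left(\left(-3 - 1\right) + 1\right) = 6 + \left(-4 + 1\right) = 6 - 3 = 3$)
$- 96 t{\left(-4 - 3 \right)} x{\left(1 \right)} = \left(-96\right) 3 \cdot 80 = \left(-288\right) 80 = -23040$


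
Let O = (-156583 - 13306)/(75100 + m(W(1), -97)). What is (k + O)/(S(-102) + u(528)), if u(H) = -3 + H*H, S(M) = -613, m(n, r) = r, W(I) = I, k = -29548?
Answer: -2216358533/20863434504 ≈ -0.10623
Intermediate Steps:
O = -169889/75003 (O = (-156583 - 13306)/(75100 - 97) = -169889/75003 ≈ -2.2651)
u(H) = -3 + H²
(k + O)/(S(-102) + u(528)) = (-29548 - 169889/75003)/(-613 + (-3 + 528²)) = -2216358533/(75003*(-613 + (-3 + 278784))) = -2216358533/(75003*(-613 + 278781)) = -2216358533/75003/278168 = -2216358533/75003*1/278168 = -2216358533/20863434504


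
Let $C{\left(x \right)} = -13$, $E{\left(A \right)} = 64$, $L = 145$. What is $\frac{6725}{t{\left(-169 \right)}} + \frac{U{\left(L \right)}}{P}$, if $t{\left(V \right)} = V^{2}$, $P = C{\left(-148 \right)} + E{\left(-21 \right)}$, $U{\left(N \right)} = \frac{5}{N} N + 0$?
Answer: $\frac{485780}{1456611} \approx 0.3335$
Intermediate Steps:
$U{\left(N \right)} = 5$ ($U{\left(N \right)} = 5 + 0 = 5$)
$P = 51$ ($P = -13 + 64 = 51$)
$\frac{6725}{t{\left(-169 \right)}} + \frac{U{\left(L \right)}}{P} = \frac{6725}{\left(-169\right)^{2}} + \frac{5}{51} = \frac{6725}{28561} + 5 \cdot \frac{1}{51} = 6725 \cdot \frac{1}{28561} + \frac{5}{51} = \frac{6725}{28561} + \frac{5}{51} = \frac{485780}{1456611}$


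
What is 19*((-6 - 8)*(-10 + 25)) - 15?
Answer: -4005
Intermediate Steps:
19*((-6 - 8)*(-10 + 25)) - 15 = 19*(-14*15) - 15 = 19*(-210) - 15 = -3990 - 15 = -4005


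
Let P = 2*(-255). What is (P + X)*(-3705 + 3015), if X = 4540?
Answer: -2780700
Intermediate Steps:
P = -510
(P + X)*(-3705 + 3015) = (-510 + 4540)*(-3705 + 3015) = 4030*(-690) = -2780700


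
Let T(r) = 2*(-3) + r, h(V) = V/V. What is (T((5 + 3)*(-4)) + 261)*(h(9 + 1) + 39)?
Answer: 8920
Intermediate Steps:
h(V) = 1
T(r) = -6 + r
(T((5 + 3)*(-4)) + 261)*(h(9 + 1) + 39) = ((-6 + (5 + 3)*(-4)) + 261)*(1 + 39) = ((-6 + 8*(-4)) + 261)*40 = ((-6 - 32) + 261)*40 = (-38 + 261)*40 = 223*40 = 8920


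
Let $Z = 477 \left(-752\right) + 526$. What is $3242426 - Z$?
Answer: $3600604$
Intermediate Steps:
$Z = -358178$ ($Z = -358704 + 526 = -358178$)
$3242426 - Z = 3242426 - -358178 = 3242426 + 358178 = 3600604$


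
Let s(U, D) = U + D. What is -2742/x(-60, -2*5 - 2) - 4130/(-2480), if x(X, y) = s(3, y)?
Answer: 227911/744 ≈ 306.33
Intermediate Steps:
s(U, D) = D + U
x(X, y) = 3 + y (x(X, y) = y + 3 = 3 + y)
-2742/x(-60, -2*5 - 2) - 4130/(-2480) = -2742/(3 + (-2*5 - 2)) - 4130/(-2480) = -2742/(3 + (-10 - 2)) - 4130*(-1/2480) = -2742/(3 - 12) + 413/248 = -2742/(-9) + 413/248 = -2742*(-⅑) + 413/248 = 914/3 + 413/248 = 227911/744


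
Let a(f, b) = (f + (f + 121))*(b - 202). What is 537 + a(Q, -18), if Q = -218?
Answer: 69837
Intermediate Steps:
a(f, b) = (-202 + b)*(121 + 2*f) (a(f, b) = (f + (121 + f))*(-202 + b) = (121 + 2*f)*(-202 + b) = (-202 + b)*(121 + 2*f))
537 + a(Q, -18) = 537 + (-24442 - 404*(-218) + 121*(-18) + 2*(-18)*(-218)) = 537 + (-24442 + 88072 - 2178 + 7848) = 537 + 69300 = 69837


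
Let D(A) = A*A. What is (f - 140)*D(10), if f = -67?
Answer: -20700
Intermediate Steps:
D(A) = A²
(f - 140)*D(10) = (-67 - 140)*10² = -207*100 = -20700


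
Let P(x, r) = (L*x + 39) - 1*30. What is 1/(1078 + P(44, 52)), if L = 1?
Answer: 1/1131 ≈ 0.00088417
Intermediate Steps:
P(x, r) = 9 + x (P(x, r) = (1*x + 39) - 1*30 = (x + 39) - 30 = (39 + x) - 30 = 9 + x)
1/(1078 + P(44, 52)) = 1/(1078 + (9 + 44)) = 1/(1078 + 53) = 1/1131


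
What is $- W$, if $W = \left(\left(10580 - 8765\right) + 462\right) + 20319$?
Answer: $-22596$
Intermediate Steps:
$W = 22596$ ($W = \left(\left(10580 - 8765\right) + 462\right) + 20319 = \left(1815 + 462\right) + 20319 = 2277 + 20319 = 22596$)
$- W = \left(-1\right) 22596 = -22596$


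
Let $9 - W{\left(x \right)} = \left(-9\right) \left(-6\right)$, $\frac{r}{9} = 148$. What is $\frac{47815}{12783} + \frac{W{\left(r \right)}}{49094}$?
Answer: $\frac{2346854375}{627568602} \approx 3.7396$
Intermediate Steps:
$r = 1332$ ($r = 9 \cdot 148 = 1332$)
$W{\left(x \right)} = -45$ ($W{\left(x \right)} = 9 - \left(-9\right) \left(-6\right) = 9 - 54 = -45$)
$\frac{47815}{12783} + \frac{W{\left(r \right)}}{49094} = \frac{47815}{12783} - \frac{45}{49094} = \frac{2346854375}{627568602}$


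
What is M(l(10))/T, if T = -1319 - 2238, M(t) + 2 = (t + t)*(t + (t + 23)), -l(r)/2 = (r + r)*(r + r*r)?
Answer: -77237598/3557 ≈ -21714.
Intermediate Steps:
l(r) = -4*r*(r + r²) (l(r) = -2*(r + r)*(r + r*r) = -2*2*r*(r + r²) = -4*r*(r + r²))
M(t) = -2 + 2*t*(23 + 2*t) (M(t) = -2 + (t + t)*(t + (t + 23)) = -2 + (2*t)*(t + (23 + t)) = -2 + (2*t)*(23 + 2*t) = -2 + 2*t*(23 + 2*t))
T = -3557
M(l(10))/T = (-2 + 4*(4*10²*(-1 - 1*10))² + 46*(4*10²*(-1 - 1*10)))/(-3557) = (-2 + 4*(4*100*(-1 - 10))² + 46*(4*100*(-1 - 10)))*(-1/3557) = (-2 + 4*(4*100*(-11))² + 46*(4*100*(-11)))*(-1/3557) = (-2 + 4*(-4400)² + 46*(-4400))*(-1/3557) = (-2 + 4*19360000 - 202400)*(-1/3557) = (-2 + 77440000 - 202400)*(-1/3557) = 77237598*(-1/3557) = -77237598/3557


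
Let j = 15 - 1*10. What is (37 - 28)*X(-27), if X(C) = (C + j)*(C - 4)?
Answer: 6138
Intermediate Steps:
j = 5 (j = 15 - 10 = 5)
X(C) = (-4 + C)*(5 + C) (X(C) = (C + 5)*(C - 4) = (5 + C)*(-4 + C) = (-4 + C)*(5 + C))
(37 - 28)*X(-27) = (37 - 28)*(-20 - 27 + (-27)**2) = 9*(-20 - 27 + 729) = 9*682 = 6138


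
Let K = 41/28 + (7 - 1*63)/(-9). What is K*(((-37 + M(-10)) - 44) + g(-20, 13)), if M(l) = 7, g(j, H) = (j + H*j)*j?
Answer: 594659/14 ≈ 42476.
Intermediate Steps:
g(j, H) = j*(j + H*j)
K = 1937/252 (K = 41*(1/28) + (7 - 63)*(-1/9) = 41/28 - 56*(-1/9) = 41/28 + 56/9 = 1937/252 ≈ 7.6865)
K*(((-37 + M(-10)) - 44) + g(-20, 13)) = 1937*(((-37 + 7) - 44) + (-20)**2*(1 + 13))/252 = 1937*((-30 - 44) + 400*14)/252 = 1937*(-74 + 5600)/252 = (1937/252)*5526 = 594659/14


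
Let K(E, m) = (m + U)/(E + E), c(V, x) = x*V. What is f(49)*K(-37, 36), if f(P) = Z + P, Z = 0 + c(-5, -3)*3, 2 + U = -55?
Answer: 987/37 ≈ 26.676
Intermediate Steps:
U = -57 (U = -2 - 55 = -57)
c(V, x) = V*x
K(E, m) = (-57 + m)/(2*E) (K(E, m) = (m - 57)/(E + E) = (-57 + m)/((2*E)) = (-57 + m)*(1/(2*E)) = (-57 + m)/(2*E))
Z = 45 (Z = 0 - 5*(-3)*3 = 0 + 15*3 = 0 + 45 = 45)
f(P) = 45 + P
f(49)*K(-37, 36) = (45 + 49)*((½)*(-57 + 36)/(-37)) = 94*((½)*(-1/37)*(-21)) = 94*(21/74) = 987/37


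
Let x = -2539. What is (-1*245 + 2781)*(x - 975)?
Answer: -8911504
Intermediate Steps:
(-1*245 + 2781)*(x - 975) = (-1*245 + 2781)*(-2539 - 975) = (-245 + 2781)*(-3514) = 2536*(-3514) = -8911504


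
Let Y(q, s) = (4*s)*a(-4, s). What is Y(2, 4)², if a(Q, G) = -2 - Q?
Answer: 1024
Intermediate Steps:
Y(q, s) = 8*s (Y(q, s) = (4*s)*(-2 - 1*(-4)) = (4*s)*(-2 + 4) = (4*s)*2 = 8*s)
Y(2, 4)² = (8*4)² = 32² = 1024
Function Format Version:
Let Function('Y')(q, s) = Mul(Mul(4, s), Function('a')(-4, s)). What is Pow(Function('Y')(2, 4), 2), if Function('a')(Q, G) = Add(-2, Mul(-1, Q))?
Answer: 1024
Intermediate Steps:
Function('Y')(q, s) = Mul(8, s) (Function('Y')(q, s) = Mul(Mul(4, s), Add(-2, Mul(-1, -4))) = Mul(Mul(4, s), Add(-2, 4)) = Mul(Mul(4, s), 2) = Mul(8, s))
Pow(Function('Y')(2, 4), 2) = Pow(Mul(8, 4), 2) = Pow(32, 2) = 1024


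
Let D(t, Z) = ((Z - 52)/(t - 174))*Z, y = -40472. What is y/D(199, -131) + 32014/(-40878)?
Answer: -7021305337/163328049 ≈ -42.989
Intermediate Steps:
D(t, Z) = Z*(-52 + Z)/(-174 + t) (D(t, Z) = ((-52 + Z)/(-174 + t))*Z = Z*(-52 + Z)/(-174 + t))
y/D(199, -131) + 32014/(-40878) = -40472*(-(-174 + 199)/(131*(-52 - 131))) + 32014/(-40878) = -40472/((-131*(-183)/25)) + 32014*(-1/40878) = -40472/((-131*1/25*(-183))) - 16007/20439 = -40472/23973/25 - 16007/20439 = -40472*25/23973 - 16007/20439 = -1011800/23973 - 16007/20439 = -7021305337/163328049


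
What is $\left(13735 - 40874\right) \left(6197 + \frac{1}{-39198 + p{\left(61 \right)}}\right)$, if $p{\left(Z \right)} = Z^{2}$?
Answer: $- \frac{5966535420552}{35477} \approx -1.6818 \cdot 10^{8}$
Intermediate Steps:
$\left(13735 - 40874\right) \left(6197 + \frac{1}{-39198 + p{\left(61 \right)}}\right) = \left(13735 - 40874\right) \left(6197 + \frac{1}{-39198 + 61^{2}}\right) = - 27139 \left(6197 + \frac{1}{-39198 + 3721}\right) = - 27139 \left(6197 + \frac{1}{-35477}\right) = - 27139 \left(6197 - \frac{1}{35477}\right) = \left(-27139\right) \frac{219850968}{35477} = - \frac{5966535420552}{35477}$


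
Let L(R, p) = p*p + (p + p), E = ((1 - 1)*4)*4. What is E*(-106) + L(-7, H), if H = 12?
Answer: 168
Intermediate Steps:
E = 0 (E = (0*4)*4 = 0*4 = 0)
L(R, p) = p² + 2*p
E*(-106) + L(-7, H) = 0*(-106) + 12*(2 + 12) = 0 + 12*14 = 0 + 168 = 168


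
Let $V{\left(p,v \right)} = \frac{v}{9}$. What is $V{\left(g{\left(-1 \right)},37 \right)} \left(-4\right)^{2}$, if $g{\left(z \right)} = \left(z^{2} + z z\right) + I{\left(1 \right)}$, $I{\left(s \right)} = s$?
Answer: $\frac{592}{9} \approx 65.778$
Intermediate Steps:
$g{\left(z \right)} = 1 + 2 z^{2}$ ($g{\left(z \right)} = \left(z^{2} + z z\right) + 1 = \left(z^{2} + z^{2}\right) + 1 = 2 z^{2} + 1 = 1 + 2 z^{2}$)
$V{\left(p,v \right)} = \frac{v}{9}$ ($V{\left(p,v \right)} = v \frac{1}{9} = \frac{v}{9}$)
$V{\left(g{\left(-1 \right)},37 \right)} \left(-4\right)^{2} = \frac{1}{9} \cdot 37 \left(-4\right)^{2} = \frac{37}{9} \cdot 16 = \frac{592}{9}$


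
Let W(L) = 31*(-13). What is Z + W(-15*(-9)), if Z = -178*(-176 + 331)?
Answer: -27993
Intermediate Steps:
W(L) = -403
Z = -27590 (Z = -178*155 = -27590)
Z + W(-15*(-9)) = -27590 - 403 = -27993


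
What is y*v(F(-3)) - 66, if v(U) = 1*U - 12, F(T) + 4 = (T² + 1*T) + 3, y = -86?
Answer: 536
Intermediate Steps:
F(T) = -1 + T + T² (F(T) = -4 + ((T² + 1*T) + 3) = -4 + ((T² + T) + 3) = -4 + ((T + T²) + 3) = -4 + (3 + T + T²) = -1 + T + T²)
v(U) = -12 + U (v(U) = U - 12 = -12 + U)
y*v(F(-3)) - 66 = -86*(-12 + (-1 - 3 + (-3)²)) - 66 = -86*(-12 + (-1 - 3 + 9)) - 66 = -86*(-12 + 5) - 66 = -86*(-7) - 66 = 602 - 66 = 536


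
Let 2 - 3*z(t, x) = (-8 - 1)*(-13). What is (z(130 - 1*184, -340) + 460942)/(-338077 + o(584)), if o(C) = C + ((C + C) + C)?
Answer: -1382711/1007223 ≈ -1.3728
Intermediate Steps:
o(C) = 4*C (o(C) = C + (2*C + C) = C + 3*C = 4*C)
z(t, x) = -115/3 (z(t, x) = 2/3 - (-8 - 1)*(-13)/3 = 2/3 - (-3)*(-13) = 2/3 - 1/3*117 = 2/3 - 39 = -115/3)
(z(130 - 1*184, -340) + 460942)/(-338077 + o(584)) = (-115/3 + 460942)/(-338077 + 4*584) = 1382711/(3*(-338077 + 2336)) = (1382711/3)/(-335741) = (1382711/3)*(-1/335741) = -1382711/1007223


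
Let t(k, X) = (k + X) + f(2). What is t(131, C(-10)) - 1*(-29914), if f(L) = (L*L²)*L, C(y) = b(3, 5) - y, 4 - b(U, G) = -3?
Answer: 30078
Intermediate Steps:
b(U, G) = 7 (b(U, G) = 4 - 1*(-3) = 4 + 3 = 7)
C(y) = 7 - y
f(L) = L⁴ (f(L) = L³*L = L⁴)
t(k, X) = 16 + X + k (t(k, X) = (k + X) + 2⁴ = (X + k) + 16 = 16 + X + k)
t(131, C(-10)) - 1*(-29914) = (16 + (7 - 1*(-10)) + 131) - 1*(-29914) = (16 + (7 + 10) + 131) + 29914 = (16 + 17 + 131) + 29914 = 164 + 29914 = 30078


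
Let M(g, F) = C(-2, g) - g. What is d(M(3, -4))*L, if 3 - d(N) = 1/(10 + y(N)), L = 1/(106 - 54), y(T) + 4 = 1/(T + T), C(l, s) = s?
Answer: nan ≈ nan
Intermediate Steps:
y(T) = -4 + 1/(2*T) (y(T) = -4 + 1/(T + T) = -4 + 1/(2*T))
L = 1/52 ≈ 0.019231
M(g, F) = 0 (M(g, F) = g - g = 0)
d(N) = 3 - 1/(6 + 1/(2*N)) (d(N) = 3 - 1/(10 + (-4 + 1/(2*N))) = 3 - 1/(6 + 1/(2*N)))
d(M(3, -4))*L = ((3 + 34*0)/(1 + 12*0))*(1/52) = ((3 + 0)/(1 + 0))*(1/52) = (3/1)*(1/52) = (1*3)*(1/52) = 3*(1/52) = 3/52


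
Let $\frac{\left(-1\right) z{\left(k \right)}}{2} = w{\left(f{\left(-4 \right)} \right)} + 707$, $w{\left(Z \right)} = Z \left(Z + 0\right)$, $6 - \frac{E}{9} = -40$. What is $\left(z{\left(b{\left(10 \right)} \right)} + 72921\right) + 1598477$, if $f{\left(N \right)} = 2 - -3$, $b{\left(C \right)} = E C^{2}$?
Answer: $1669934$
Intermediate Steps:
$E = 414$ ($E = 54 - -360 = 54 + 360 = 414$)
$b{\left(C \right)} = 414 C^{2}$
$f{\left(N \right)} = 5$ ($f{\left(N \right)} = 2 + 3 = 5$)
$w{\left(Z \right)} = Z^{2}$ ($w{\left(Z \right)} = Z Z = Z^{2}$)
$z{\left(k \right)} = -1464$ ($z{\left(k \right)} = - 2 \left(5^{2} + 707\right) = - 2 \left(25 + 707\right) = \left(-2\right) 732 = -1464$)
$\left(z{\left(b{\left(10 \right)} \right)} + 72921\right) + 1598477 = \left(-1464 + 72921\right) + 1598477 = 71457 + 1598477 = 1669934$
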